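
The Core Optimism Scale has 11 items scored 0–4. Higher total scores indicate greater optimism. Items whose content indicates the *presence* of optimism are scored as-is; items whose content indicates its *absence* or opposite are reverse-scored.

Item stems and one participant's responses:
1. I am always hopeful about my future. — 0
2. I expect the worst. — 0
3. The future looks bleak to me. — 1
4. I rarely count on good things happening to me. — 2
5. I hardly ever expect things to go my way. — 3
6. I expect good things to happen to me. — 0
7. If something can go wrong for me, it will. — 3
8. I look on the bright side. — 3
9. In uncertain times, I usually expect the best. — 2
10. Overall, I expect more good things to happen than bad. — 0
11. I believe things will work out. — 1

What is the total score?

Items 2, 3, 4, 5, 7 describe the absence/opposite of optimism → reverse-score.
on a 0–4 scale, reversed = 4 − raw.
  item 1: 0
  item 2: 4 − 0 = 4
  item 3: 4 − 1 = 3
  item 4: 4 − 2 = 2
  item 5: 4 − 3 = 1
  item 6: 0
  item 7: 4 − 3 = 1
  item 8: 3
  item 9: 2
  item 10: 0
  item 11: 1
Total = 0 + 4 + 3 + 2 + 1 + 0 + 1 + 3 + 2 + 0 + 1 = 17

17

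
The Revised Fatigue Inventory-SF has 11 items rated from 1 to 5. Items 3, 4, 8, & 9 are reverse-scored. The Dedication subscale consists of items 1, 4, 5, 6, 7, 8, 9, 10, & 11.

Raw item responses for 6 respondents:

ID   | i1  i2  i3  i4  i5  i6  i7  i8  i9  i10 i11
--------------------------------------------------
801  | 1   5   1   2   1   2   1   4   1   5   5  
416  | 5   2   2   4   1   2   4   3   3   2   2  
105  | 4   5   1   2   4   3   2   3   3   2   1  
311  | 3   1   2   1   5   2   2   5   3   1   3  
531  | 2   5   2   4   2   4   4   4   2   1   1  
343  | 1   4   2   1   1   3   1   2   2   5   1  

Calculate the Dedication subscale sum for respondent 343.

25

Respondent 343 raw: 1, 4, 2, 1, 1, 3, 1, 2, 2, 5, 1.
Dedication items: 1, 4, 5, 6, 7, 8, 9, 10, 11.
Reverse-coded (reverse-coded value = 6 − response):
  item 1: 1
  item 4: 6 − 1 = 5
  item 5: 1
  item 6: 3
  item 7: 1
  item 8: 6 − 2 = 4
  item 9: 6 − 2 = 4
  item 10: 5
  item 11: 1
Sum = 1 + 5 + 1 + 3 + 1 + 4 + 4 + 5 + 1 = 25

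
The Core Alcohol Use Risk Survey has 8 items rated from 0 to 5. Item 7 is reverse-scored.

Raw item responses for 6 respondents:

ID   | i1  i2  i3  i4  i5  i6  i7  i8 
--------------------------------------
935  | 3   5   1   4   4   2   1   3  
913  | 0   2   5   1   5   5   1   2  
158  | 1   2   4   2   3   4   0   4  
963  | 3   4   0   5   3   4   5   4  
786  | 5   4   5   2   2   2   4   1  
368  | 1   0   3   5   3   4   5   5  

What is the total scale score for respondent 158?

25

Respondent 158 raw: 1, 2, 4, 2, 3, 4, 0, 4.
Reverse-coded (on a 0–5 scale, reversed = 5 − raw):
  item 1: 1
  item 2: 2
  item 3: 4
  item 4: 2
  item 5: 3
  item 6: 4
  item 7: 5 − 0 = 5
  item 8: 4
Sum = 1 + 2 + 4 + 2 + 3 + 4 + 5 + 4 = 25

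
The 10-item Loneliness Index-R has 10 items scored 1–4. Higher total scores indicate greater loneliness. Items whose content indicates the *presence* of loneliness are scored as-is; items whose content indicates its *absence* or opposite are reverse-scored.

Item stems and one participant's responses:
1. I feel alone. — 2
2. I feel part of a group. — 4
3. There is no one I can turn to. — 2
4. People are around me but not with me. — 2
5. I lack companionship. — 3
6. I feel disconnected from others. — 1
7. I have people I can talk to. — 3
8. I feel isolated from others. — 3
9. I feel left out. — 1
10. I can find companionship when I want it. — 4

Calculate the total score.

Items 2, 7, 10 describe the absence/opposite of loneliness → reverse-score.
reverse-coded value = 5 − response.
  item 1: 2
  item 2: 5 − 4 = 1
  item 3: 2
  item 4: 2
  item 5: 3
  item 6: 1
  item 7: 5 − 3 = 2
  item 8: 3
  item 9: 1
  item 10: 5 − 4 = 1
Total = 2 + 1 + 2 + 2 + 3 + 1 + 2 + 3 + 1 + 1 = 18

18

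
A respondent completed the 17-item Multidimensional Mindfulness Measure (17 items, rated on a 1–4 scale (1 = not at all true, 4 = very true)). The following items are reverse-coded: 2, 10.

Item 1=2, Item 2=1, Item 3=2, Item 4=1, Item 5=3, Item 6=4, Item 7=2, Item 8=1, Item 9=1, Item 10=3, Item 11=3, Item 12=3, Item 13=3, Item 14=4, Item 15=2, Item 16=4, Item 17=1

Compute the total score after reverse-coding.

Raw sum = 40. Reverse-coded items: 2, 10; their raw sum = 4.
Each reversal replaces raw with 5 − raw, changing the total by 5 − 2·raw per item.
Total = 40 + 2·5 − 2·4 = 40 + 10 − 8 = 42

42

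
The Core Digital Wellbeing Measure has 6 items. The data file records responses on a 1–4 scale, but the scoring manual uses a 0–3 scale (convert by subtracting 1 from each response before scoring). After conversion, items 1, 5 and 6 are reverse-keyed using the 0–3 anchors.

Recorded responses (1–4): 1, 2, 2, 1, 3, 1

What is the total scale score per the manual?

9

Convert to 0–3: 0, 1, 1, 0, 2, 0
Reverse-coded (reversed = (0+3) − raw = 3 − raw):
  item 1: 3 − 0 = 3
  item 5: 3 − 2 = 1
  item 6: 3 − 0 = 3
Scored: 3, 1, 1, 0, 1, 3
Total = 9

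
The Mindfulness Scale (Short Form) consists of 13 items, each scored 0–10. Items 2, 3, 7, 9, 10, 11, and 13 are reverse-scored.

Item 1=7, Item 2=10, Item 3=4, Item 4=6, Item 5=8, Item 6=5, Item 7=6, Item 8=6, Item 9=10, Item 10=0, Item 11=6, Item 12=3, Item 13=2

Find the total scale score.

Raw sum = 73. Reverse-scored items: 2, 3, 7, 9, 10, 11, 13; their raw sum = 38.
Each reversal replaces raw with 10 − raw, changing the total by 10 − 2·raw per item.
Total = 73 + 7·10 − 2·38 = 73 + 70 − 76 = 67

67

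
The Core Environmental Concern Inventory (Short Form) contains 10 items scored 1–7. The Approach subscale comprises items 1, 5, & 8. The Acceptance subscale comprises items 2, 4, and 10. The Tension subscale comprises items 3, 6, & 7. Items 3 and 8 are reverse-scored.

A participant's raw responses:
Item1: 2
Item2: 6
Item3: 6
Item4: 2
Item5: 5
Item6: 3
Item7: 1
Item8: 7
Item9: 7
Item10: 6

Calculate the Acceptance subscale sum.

14

Acceptance items: 2, 4, 10.
  item 2: 6
  item 4: 2
  item 10: 6
Sum = 6 + 2 + 6 = 14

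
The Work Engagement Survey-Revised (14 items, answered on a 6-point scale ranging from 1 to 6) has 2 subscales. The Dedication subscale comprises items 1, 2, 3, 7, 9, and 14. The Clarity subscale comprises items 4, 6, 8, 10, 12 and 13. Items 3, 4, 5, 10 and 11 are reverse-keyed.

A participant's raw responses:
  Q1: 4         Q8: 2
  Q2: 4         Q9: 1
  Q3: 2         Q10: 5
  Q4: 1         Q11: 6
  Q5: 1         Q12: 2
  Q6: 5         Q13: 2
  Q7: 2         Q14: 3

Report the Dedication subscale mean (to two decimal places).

3.17

Dedication items: 1, 2, 3, 7, 9, 14.
Of these, item 3 is reverse-keyed; reverse-coded value = 7 − response.
  item 1: 4
  item 2: 4
  item 3: 7 − 2 = 5
  item 7: 2
  item 9: 1
  item 14: 3
Sum = 4 + 4 + 5 + 2 + 1 + 3 = 19
Mean = 19 / 6 = 3.17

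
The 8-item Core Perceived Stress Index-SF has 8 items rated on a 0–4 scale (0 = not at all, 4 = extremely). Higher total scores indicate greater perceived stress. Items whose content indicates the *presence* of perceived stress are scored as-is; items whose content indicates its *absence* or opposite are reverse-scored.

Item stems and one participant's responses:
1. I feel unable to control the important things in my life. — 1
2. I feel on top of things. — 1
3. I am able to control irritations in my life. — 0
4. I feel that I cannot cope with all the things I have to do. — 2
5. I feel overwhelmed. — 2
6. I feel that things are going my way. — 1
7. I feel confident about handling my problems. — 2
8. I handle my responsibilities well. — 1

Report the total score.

Items 2, 3, 6, 7, 8 describe the absence/opposite of perceived stress → reverse-score.
reversed = (0+4) − raw = 4 − raw.
  item 1: 1
  item 2: 4 − 1 = 3
  item 3: 4 − 0 = 4
  item 4: 2
  item 5: 2
  item 6: 4 − 1 = 3
  item 7: 4 − 2 = 2
  item 8: 4 − 1 = 3
Total = 1 + 3 + 4 + 2 + 2 + 3 + 2 + 3 = 20

20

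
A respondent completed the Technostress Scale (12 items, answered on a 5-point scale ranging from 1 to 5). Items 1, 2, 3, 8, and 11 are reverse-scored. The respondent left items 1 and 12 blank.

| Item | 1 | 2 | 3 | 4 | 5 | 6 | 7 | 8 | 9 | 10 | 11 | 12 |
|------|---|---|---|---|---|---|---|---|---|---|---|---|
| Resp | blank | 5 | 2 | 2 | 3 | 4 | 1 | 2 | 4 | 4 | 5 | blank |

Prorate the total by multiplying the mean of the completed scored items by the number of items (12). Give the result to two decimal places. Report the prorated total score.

33.60

Reverse-coded (reversed = (1+5) − raw = 6 − raw):
  item 2: 6 − 5 = 1
  item 3: 6 − 2 = 4
  item 8: 6 − 2 = 4
  item 11: 6 − 5 = 1
Completed scored items (10 of 12): 1, 4, 2, 3, 4, 1, 4, 4, 4, 1; sum = 28.
Person mean = 28 / 10 ≈ 2.8000
Prorated total = (28 / 10) × 12 = 33.60 (to 2 dp)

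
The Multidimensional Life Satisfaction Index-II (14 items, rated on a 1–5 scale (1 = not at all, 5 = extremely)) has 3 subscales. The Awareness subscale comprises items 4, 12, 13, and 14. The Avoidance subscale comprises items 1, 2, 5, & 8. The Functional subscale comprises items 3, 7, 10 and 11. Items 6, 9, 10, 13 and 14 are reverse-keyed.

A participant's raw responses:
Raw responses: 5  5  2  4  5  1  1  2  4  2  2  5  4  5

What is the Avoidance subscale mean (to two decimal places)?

4.25

Avoidance items: 1, 2, 5, 8.
  item 1: 5
  item 2: 5
  item 5: 5
  item 8: 2
Sum = 5 + 5 + 5 + 2 = 17
Mean = 17 / 4 = 4.25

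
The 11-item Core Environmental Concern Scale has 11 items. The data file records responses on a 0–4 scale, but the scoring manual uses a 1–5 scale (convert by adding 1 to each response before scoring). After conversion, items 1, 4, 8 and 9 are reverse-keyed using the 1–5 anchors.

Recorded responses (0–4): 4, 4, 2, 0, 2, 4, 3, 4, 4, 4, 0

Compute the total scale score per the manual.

Convert to 1–5: 5, 5, 3, 1, 3, 5, 4, 5, 5, 5, 1
Reverse-coded (on a 1–5 scale, reversed = 6 − raw):
  item 1: 6 − 5 = 1
  item 4: 6 − 1 = 5
  item 8: 6 − 5 = 1
  item 9: 6 − 5 = 1
Scored: 1, 5, 3, 5, 3, 5, 4, 1, 1, 5, 1
Total = 34

34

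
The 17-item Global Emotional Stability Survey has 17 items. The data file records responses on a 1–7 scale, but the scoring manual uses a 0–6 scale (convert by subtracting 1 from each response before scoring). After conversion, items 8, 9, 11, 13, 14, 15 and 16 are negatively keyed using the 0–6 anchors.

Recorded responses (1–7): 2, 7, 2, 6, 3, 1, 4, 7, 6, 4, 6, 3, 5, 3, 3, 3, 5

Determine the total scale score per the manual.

43

Convert to 0–6: 1, 6, 1, 5, 2, 0, 3, 6, 5, 3, 5, 2, 4, 2, 2, 2, 4
Reverse-coded (on a 0–6 scale, reversed = 6 − raw):
  item 8: 6 − 6 = 0
  item 9: 6 − 5 = 1
  item 11: 6 − 5 = 1
  item 13: 6 − 4 = 2
  item 14: 6 − 2 = 4
  item 15: 6 − 2 = 4
  item 16: 6 − 2 = 4
Scored: 1, 6, 1, 5, 2, 0, 3, 0, 1, 3, 1, 2, 2, 4, 4, 4, 4
Total = 43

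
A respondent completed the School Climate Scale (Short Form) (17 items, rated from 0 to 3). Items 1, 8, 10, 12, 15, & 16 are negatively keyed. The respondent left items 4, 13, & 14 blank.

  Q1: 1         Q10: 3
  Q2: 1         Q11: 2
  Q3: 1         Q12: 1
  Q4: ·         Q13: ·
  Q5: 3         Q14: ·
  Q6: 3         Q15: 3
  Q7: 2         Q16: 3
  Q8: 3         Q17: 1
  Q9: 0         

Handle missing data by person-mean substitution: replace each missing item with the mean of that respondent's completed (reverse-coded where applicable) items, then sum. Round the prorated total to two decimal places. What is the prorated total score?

20.64

Reverse-coded (reverse-coded value = 3 − response):
  item 1: 3 − 1 = 2
  item 8: 3 − 3 = 0
  item 10: 3 − 3 = 0
  item 12: 3 − 1 = 2
  item 15: 3 − 3 = 0
  item 16: 3 − 3 = 0
Completed scored items (14 of 17): 2, 1, 1, 3, 3, 2, 0, 0, 0, 2, 2, 0, 0, 1; sum = 17.
Person mean = 17 / 14 ≈ 1.2143
Prorated total = (17 / 14) × 17 = 20.64 (to 2 dp)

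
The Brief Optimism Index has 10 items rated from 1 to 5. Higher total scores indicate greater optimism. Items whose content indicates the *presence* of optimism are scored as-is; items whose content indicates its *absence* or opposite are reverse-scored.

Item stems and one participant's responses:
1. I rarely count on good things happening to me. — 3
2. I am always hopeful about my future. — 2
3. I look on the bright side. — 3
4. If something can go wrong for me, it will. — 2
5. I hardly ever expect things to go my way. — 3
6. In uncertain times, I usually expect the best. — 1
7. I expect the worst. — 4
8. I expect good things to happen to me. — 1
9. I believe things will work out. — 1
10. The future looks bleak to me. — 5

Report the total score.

21

Items 1, 4, 5, 7, 10 describe the absence/opposite of optimism → reverse-score.
on a 1–5 scale, reversed = 6 − raw.
  item 1: 6 − 3 = 3
  item 2: 2
  item 3: 3
  item 4: 6 − 2 = 4
  item 5: 6 − 3 = 3
  item 6: 1
  item 7: 6 − 4 = 2
  item 8: 1
  item 9: 1
  item 10: 6 − 5 = 1
Total = 3 + 2 + 3 + 4 + 3 + 1 + 2 + 1 + 1 + 1 = 21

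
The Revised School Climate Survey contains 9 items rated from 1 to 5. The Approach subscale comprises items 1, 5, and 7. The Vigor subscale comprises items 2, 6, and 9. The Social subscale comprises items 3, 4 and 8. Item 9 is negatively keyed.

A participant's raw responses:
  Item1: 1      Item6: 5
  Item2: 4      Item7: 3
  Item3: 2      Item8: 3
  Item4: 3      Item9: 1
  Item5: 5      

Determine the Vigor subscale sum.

14

Vigor items: 2, 6, 9.
Of these, item 9 is negatively keyed; reversed = (1+5) − raw = 6 − raw.
  item 2: 4
  item 6: 5
  item 9: 6 − 1 = 5
Sum = 4 + 5 + 5 = 14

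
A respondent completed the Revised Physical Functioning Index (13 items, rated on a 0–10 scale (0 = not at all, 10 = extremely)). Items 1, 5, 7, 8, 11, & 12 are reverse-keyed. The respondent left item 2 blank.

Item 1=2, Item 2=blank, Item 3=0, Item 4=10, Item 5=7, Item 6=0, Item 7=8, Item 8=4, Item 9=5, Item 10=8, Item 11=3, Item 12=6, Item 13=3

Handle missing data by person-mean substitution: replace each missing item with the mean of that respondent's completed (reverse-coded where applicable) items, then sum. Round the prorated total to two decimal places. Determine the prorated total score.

Reverse-coded (reversed = (0+10) − raw = 10 − raw):
  item 1: 10 − 2 = 8
  item 5: 10 − 7 = 3
  item 7: 10 − 8 = 2
  item 8: 10 − 4 = 6
  item 11: 10 − 3 = 7
  item 12: 10 − 6 = 4
Completed scored items (12 of 13): 8, 0, 10, 3, 0, 2, 6, 5, 8, 7, 4, 3; sum = 56.
Person mean = 56 / 12 ≈ 4.6667
Prorated total = (56 / 12) × 13 = 60.67 (to 2 dp)

60.67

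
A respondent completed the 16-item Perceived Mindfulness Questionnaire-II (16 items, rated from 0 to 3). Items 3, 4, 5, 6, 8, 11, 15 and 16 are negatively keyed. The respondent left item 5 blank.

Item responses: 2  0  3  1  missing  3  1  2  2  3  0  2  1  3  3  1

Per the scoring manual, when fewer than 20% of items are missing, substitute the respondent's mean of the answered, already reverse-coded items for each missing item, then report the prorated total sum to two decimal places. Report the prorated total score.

23.47

Reverse-coded (reversed = (0+3) − raw = 3 − raw):
  item 3: 3 − 3 = 0
  item 4: 3 − 1 = 2
  item 6: 3 − 3 = 0
  item 8: 3 − 2 = 1
  item 11: 3 − 0 = 3
  item 15: 3 − 3 = 0
  item 16: 3 − 1 = 2
Completed scored items (15 of 16): 2, 0, 0, 2, 0, 1, 1, 2, 3, 3, 2, 1, 3, 0, 2; sum = 22.
Person mean = 22 / 15 ≈ 1.4667
Prorated total = (22 / 15) × 16 = 23.47 (to 2 dp)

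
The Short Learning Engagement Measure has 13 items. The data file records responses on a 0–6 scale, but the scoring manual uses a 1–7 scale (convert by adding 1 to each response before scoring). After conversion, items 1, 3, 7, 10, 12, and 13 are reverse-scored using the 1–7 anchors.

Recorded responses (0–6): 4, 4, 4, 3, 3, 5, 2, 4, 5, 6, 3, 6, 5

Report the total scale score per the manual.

49

Convert to 1–7: 5, 5, 5, 4, 4, 6, 3, 5, 6, 7, 4, 7, 6
Reverse-coded (reverse-coded value = 8 − response):
  item 1: 8 − 5 = 3
  item 3: 8 − 5 = 3
  item 7: 8 − 3 = 5
  item 10: 8 − 7 = 1
  item 12: 8 − 7 = 1
  item 13: 8 − 6 = 2
Scored: 3, 5, 3, 4, 4, 6, 5, 5, 6, 1, 4, 1, 2
Total = 49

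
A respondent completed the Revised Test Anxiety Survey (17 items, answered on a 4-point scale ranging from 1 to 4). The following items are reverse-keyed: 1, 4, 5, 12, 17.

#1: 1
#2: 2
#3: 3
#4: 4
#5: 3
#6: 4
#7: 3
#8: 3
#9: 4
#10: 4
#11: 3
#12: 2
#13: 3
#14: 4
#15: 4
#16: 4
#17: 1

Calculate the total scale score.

Apply reverse scoring (reversed = (1+4) − raw = 5 − raw):
  item 1: 5 − 1 = 4
  item 4: 5 − 4 = 1
  item 5: 5 − 3 = 2
  item 12: 5 − 2 = 3
  item 17: 5 − 1 = 4
Scored items: 4, 2, 3, 1, 2, 4, 3, 3, 4, 4, 3, 3, 3, 4, 4, 4, 4
Total = 4 + 2 + 3 + 1 + 2 + 4 + 3 + 3 + 4 + 4 + 3 + 3 + 3 + 4 + 4 + 4 + 4 = 55

55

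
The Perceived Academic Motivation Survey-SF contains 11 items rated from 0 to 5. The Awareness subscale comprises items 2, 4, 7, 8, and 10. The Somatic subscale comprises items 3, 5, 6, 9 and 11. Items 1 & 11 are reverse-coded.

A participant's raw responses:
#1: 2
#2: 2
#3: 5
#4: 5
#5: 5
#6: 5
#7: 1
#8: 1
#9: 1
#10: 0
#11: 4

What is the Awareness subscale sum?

9

Awareness items: 2, 4, 7, 8, 10.
  item 2: 2
  item 4: 5
  item 7: 1
  item 8: 1
  item 10: 0
Sum = 2 + 5 + 1 + 1 + 0 = 9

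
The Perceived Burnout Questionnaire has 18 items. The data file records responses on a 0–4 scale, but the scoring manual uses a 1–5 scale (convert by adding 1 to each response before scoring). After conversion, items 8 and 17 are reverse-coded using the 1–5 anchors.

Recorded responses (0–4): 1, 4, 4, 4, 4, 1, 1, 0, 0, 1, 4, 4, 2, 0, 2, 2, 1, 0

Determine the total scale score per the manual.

59

Convert to 1–5: 2, 5, 5, 5, 5, 2, 2, 1, 1, 2, 5, 5, 3, 1, 3, 3, 2, 1
Reverse-coded (reversed = (1+5) − raw = 6 − raw):
  item 8: 6 − 1 = 5
  item 17: 6 − 2 = 4
Scored: 2, 5, 5, 5, 5, 2, 2, 5, 1, 2, 5, 5, 3, 1, 3, 3, 4, 1
Total = 59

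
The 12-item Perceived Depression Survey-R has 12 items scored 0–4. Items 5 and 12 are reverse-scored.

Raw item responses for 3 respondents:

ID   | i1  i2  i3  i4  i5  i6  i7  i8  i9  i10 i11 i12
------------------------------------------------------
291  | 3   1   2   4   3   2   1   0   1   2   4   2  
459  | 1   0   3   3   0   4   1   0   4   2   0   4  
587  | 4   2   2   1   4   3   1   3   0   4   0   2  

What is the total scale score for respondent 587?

22

Respondent 587 raw: 4, 2, 2, 1, 4, 3, 1, 3, 0, 4, 0, 2.
Reverse-coded (reverse-coded value = 4 − response):
  item 1: 4
  item 2: 2
  item 3: 2
  item 4: 1
  item 5: 4 − 4 = 0
  item 6: 3
  item 7: 1
  item 8: 3
  item 9: 0
  item 10: 4
  item 11: 0
  item 12: 4 − 2 = 2
Sum = 4 + 2 + 2 + 1 + 0 + 3 + 1 + 3 + 0 + 4 + 0 + 2 = 22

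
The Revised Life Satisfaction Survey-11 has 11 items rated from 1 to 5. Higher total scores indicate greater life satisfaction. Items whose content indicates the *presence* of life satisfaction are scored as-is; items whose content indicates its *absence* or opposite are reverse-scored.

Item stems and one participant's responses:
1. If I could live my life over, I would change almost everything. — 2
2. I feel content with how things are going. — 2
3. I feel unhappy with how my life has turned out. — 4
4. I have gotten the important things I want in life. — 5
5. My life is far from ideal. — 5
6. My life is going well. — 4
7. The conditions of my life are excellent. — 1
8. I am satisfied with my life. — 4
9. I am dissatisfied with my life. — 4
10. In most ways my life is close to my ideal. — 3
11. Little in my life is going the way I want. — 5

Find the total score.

Items 1, 3, 5, 9, 11 describe the absence/opposite of life satisfaction → reverse-score.
reversed = (1+5) − raw = 6 − raw.
  item 1: 6 − 2 = 4
  item 2: 2
  item 3: 6 − 4 = 2
  item 4: 5
  item 5: 6 − 5 = 1
  item 6: 4
  item 7: 1
  item 8: 4
  item 9: 6 − 4 = 2
  item 10: 3
  item 11: 6 − 5 = 1
Total = 4 + 2 + 2 + 5 + 1 + 4 + 1 + 4 + 2 + 3 + 1 = 29

29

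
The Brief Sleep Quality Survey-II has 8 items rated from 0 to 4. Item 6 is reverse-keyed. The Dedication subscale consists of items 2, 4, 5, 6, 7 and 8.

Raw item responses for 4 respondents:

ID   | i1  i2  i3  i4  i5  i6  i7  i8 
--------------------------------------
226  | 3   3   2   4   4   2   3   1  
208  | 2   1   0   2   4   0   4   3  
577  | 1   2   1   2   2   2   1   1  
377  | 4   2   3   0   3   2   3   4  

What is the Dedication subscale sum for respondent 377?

Respondent 377 raw: 4, 2, 3, 0, 3, 2, 3, 4.
Dedication items: 2, 4, 5, 6, 7, 8.
Reverse-coded (on a 0–4 scale, reversed = 4 − raw):
  item 2: 2
  item 4: 0
  item 5: 3
  item 6: 4 − 2 = 2
  item 7: 3
  item 8: 4
Sum = 2 + 0 + 3 + 2 + 3 + 4 = 14

14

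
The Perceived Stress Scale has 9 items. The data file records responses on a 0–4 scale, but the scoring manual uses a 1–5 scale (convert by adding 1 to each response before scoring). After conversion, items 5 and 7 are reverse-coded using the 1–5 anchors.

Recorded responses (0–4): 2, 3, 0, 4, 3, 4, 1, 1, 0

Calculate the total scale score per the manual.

Convert to 1–5: 3, 4, 1, 5, 4, 5, 2, 2, 1
Reverse-coded (reversed = (1+5) − raw = 6 − raw):
  item 5: 6 − 4 = 2
  item 7: 6 − 2 = 4
Scored: 3, 4, 1, 5, 2, 5, 4, 2, 1
Total = 27

27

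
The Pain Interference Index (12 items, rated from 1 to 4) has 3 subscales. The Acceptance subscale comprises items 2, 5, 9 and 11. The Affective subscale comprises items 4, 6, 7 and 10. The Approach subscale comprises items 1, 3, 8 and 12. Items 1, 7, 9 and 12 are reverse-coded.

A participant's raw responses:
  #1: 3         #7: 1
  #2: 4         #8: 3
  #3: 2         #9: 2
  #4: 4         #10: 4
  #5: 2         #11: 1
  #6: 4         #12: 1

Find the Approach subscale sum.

11

Approach items: 1, 3, 8, 12.
Of these, items 1 & 12 are reverse-coded; on a 1–4 scale, reversed = 5 − raw.
  item 1: 5 − 3 = 2
  item 3: 2
  item 8: 3
  item 12: 5 − 1 = 4
Sum = 2 + 2 + 3 + 4 = 11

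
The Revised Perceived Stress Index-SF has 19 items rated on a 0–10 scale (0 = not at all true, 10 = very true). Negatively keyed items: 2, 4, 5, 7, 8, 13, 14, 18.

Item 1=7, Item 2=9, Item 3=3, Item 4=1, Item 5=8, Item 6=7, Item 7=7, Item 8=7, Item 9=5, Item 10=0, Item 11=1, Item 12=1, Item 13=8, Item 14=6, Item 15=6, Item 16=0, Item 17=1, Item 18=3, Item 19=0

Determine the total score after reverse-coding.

62

Raw sum = 80. Negatively keyed items: 2, 4, 5, 7, 8, 13, 14, 18; their raw sum = 49.
Each reversal replaces raw with 10 − raw, changing the total by 10 − 2·raw per item.
Total = 80 + 8·10 − 2·49 = 80 + 80 − 98 = 62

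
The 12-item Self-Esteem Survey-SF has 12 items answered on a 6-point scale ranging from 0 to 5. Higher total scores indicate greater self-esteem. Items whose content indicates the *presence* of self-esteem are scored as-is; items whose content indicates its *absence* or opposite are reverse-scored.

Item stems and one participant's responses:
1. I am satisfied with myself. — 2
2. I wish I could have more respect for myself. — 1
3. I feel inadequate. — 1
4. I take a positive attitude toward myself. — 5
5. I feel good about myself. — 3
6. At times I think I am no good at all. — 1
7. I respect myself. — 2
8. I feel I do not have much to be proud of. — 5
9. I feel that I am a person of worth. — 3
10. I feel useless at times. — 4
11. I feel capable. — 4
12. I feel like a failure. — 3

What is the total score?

Items 2, 3, 6, 8, 10, 12 describe the absence/opposite of self-esteem → reverse-score.
reversed = (0+5) − raw = 5 − raw.
  item 1: 2
  item 2: 5 − 1 = 4
  item 3: 5 − 1 = 4
  item 4: 5
  item 5: 3
  item 6: 5 − 1 = 4
  item 7: 2
  item 8: 5 − 5 = 0
  item 9: 3
  item 10: 5 − 4 = 1
  item 11: 4
  item 12: 5 − 3 = 2
Total = 2 + 4 + 4 + 5 + 3 + 4 + 2 + 0 + 3 + 1 + 4 + 2 = 34

34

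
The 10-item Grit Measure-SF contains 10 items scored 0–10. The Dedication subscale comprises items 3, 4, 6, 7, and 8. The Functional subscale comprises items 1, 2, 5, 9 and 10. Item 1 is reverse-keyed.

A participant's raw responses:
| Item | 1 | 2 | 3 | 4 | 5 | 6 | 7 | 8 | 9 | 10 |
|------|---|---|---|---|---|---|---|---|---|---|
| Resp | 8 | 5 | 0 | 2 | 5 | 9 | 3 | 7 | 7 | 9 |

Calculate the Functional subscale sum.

28

Functional items: 1, 2, 5, 9, 10.
Of these, item 1 is reverse-keyed; reverse-coded value = 10 − response.
  item 1: 10 − 8 = 2
  item 2: 5
  item 5: 5
  item 9: 7
  item 10: 9
Sum = 2 + 5 + 5 + 7 + 9 = 28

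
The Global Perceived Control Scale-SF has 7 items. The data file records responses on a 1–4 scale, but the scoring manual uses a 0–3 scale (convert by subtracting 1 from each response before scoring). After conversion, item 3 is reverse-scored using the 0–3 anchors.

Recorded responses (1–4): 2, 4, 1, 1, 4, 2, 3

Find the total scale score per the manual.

Convert to 0–3: 1, 3, 0, 0, 3, 1, 2
Reverse-coded (reversed = (0+3) − raw = 3 − raw):
  item 3: 3 − 0 = 3
Scored: 1, 3, 3, 0, 3, 1, 2
Total = 13

13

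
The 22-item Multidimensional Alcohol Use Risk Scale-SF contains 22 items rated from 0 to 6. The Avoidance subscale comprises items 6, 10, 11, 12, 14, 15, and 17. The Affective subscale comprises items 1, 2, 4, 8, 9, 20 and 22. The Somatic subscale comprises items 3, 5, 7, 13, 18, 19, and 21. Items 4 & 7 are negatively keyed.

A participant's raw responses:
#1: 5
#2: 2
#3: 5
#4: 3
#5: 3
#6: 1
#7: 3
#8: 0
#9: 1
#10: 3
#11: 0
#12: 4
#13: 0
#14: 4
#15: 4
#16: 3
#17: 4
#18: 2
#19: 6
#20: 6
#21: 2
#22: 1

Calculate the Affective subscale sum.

Affective items: 1, 2, 4, 8, 9, 20, 22.
Of these, item 4 is negatively keyed; reversed = (0+6) − raw = 6 − raw.
  item 1: 5
  item 2: 2
  item 4: 6 − 3 = 3
  item 8: 0
  item 9: 1
  item 20: 6
  item 22: 1
Sum = 5 + 2 + 3 + 0 + 1 + 6 + 1 = 18

18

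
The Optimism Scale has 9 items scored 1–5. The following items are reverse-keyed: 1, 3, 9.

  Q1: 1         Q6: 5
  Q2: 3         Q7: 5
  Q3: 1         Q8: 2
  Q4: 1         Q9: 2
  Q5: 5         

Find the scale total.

Reverse-keyed items use 6 − raw:
  item 1: 6 − 1 = 5
  item 3: 6 − 1 = 5
  item 9: 6 − 2 = 4
Scored items: 5, 3, 5, 1, 5, 5, 5, 2, 4
Total = 5 + 3 + 5 + 1 + 5 + 5 + 5 + 2 + 4 = 35

35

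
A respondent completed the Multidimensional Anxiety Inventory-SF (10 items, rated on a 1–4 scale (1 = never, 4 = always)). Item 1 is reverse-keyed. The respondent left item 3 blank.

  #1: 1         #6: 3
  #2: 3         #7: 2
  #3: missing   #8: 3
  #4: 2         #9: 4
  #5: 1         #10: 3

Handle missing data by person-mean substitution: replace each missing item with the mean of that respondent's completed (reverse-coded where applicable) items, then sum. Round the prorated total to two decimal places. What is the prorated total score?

27.78

Reverse-coded (reverse-coded value = 5 − response):
  item 1: 5 − 1 = 4
Completed scored items (9 of 10): 4, 3, 2, 1, 3, 2, 3, 4, 3; sum = 25.
Person mean = 25 / 9 ≈ 2.7778
Prorated total = (25 / 9) × 10 = 27.78 (to 2 dp)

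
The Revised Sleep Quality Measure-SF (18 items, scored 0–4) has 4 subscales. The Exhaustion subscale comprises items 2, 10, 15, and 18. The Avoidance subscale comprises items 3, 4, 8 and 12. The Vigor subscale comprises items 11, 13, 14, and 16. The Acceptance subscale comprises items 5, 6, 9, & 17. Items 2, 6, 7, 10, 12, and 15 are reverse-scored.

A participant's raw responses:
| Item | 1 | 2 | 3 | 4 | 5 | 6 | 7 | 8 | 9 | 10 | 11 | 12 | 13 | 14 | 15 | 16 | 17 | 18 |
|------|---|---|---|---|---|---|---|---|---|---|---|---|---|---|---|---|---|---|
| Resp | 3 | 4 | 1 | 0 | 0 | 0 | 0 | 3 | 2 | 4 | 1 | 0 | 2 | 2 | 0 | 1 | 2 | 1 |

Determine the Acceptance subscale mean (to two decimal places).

Acceptance items: 5, 6, 9, 17.
Of these, item 6 is reverse-scored; reversed = (0+4) − raw = 4 − raw.
  item 5: 0
  item 6: 4 − 0 = 4
  item 9: 2
  item 17: 2
Sum = 0 + 4 + 2 + 2 = 8
Mean = 8 / 4 = 2.00

2.00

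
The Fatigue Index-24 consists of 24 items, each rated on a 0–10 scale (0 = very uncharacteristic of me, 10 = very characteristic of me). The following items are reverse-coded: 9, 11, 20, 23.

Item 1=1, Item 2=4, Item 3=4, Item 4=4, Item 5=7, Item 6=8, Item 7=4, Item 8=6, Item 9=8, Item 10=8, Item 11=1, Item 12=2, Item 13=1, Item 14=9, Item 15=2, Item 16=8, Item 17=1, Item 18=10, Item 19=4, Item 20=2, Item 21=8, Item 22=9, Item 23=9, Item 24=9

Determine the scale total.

Reverse-coded items use 10 − raw:
  item 9: 10 − 8 = 2
  item 11: 10 − 1 = 9
  item 20: 10 − 2 = 8
  item 23: 10 − 9 = 1
Scored responses: 1, 4, 4, 4, 7, 8, 4, 6, 2, 8, 9, 2, 1, 9, 2, 8, 1, 10, 4, 8, 8, 9, 1, 9
Total = 1 + 4 + 4 + 4 + 7 + 8 + 4 + 6 + 2 + 8 + 9 + 2 + 1 + 9 + 2 + 8 + 1 + 10 + 4 + 8 + 8 + 9 + 1 + 9 = 129

129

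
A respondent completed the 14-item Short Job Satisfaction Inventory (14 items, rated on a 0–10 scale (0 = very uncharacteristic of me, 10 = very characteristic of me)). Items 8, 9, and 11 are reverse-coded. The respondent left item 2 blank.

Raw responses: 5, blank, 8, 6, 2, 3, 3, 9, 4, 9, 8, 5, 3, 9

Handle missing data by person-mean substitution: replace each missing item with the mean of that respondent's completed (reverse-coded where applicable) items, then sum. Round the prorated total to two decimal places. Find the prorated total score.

Reverse-coded (reversed = (0+10) − raw = 10 − raw):
  item 8: 10 − 9 = 1
  item 9: 10 − 4 = 6
  item 11: 10 − 8 = 2
Completed scored items (13 of 14): 5, 8, 6, 2, 3, 3, 1, 6, 9, 2, 5, 3, 9; sum = 62.
Person mean = 62 / 13 ≈ 4.7692
Prorated total = (62 / 13) × 14 = 66.77 (to 2 dp)

66.77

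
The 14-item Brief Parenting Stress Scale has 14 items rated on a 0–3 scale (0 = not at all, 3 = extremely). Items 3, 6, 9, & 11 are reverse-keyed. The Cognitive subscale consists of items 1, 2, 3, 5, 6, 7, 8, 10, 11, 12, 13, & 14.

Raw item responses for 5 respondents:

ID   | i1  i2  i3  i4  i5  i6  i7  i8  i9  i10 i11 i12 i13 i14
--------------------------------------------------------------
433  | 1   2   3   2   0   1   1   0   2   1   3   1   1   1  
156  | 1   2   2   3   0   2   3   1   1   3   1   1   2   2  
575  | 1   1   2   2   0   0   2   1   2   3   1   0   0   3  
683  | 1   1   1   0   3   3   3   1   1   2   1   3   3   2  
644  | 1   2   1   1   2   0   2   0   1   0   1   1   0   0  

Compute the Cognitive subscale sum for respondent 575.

17

Respondent 575 raw: 1, 1, 2, 2, 0, 0, 2, 1, 2, 3, 1, 0, 0, 3.
Cognitive items: 1, 2, 3, 5, 6, 7, 8, 10, 11, 12, 13, 14.
Reverse-coded (on a 0–3 scale, reversed = 3 − raw):
  item 1: 1
  item 2: 1
  item 3: 3 − 2 = 1
  item 5: 0
  item 6: 3 − 0 = 3
  item 7: 2
  item 8: 1
  item 10: 3
  item 11: 3 − 1 = 2
  item 12: 0
  item 13: 0
  item 14: 3
Sum = 1 + 1 + 1 + 0 + 3 + 2 + 1 + 3 + 2 + 0 + 0 + 3 = 17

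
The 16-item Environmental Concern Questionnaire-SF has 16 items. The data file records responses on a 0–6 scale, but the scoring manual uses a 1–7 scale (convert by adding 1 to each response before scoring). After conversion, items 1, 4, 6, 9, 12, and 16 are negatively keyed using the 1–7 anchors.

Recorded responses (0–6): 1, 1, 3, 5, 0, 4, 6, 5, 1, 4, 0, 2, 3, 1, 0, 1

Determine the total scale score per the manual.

Convert to 1–7: 2, 2, 4, 6, 1, 5, 7, 6, 2, 5, 1, 3, 4, 2, 1, 2
Reverse-coded (reverse-coded value = 8 − response):
  item 1: 8 − 2 = 6
  item 4: 8 − 6 = 2
  item 6: 8 − 5 = 3
  item 9: 8 − 2 = 6
  item 12: 8 − 3 = 5
  item 16: 8 − 2 = 6
Scored: 6, 2, 4, 2, 1, 3, 7, 6, 6, 5, 1, 5, 4, 2, 1, 6
Total = 61

61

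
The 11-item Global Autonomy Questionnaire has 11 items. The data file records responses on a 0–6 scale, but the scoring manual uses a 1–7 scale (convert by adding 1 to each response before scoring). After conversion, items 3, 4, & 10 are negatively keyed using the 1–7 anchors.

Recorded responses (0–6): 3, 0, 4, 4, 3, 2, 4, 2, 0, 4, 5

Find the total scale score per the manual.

Convert to 1–7: 4, 1, 5, 5, 4, 3, 5, 3, 1, 5, 6
Reverse-coded (on a 1–7 scale, reversed = 8 − raw):
  item 3: 8 − 5 = 3
  item 4: 8 − 5 = 3
  item 10: 8 − 5 = 3
Scored: 4, 1, 3, 3, 4, 3, 5, 3, 1, 3, 6
Total = 36

36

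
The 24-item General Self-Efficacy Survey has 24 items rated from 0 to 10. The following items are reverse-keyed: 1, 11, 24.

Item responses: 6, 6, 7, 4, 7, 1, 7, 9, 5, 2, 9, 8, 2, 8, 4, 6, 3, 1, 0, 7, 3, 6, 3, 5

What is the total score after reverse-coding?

Reverse-keyed items use 10 − raw:
  item 1: 10 − 6 = 4
  item 11: 10 − 9 = 1
  item 24: 10 − 5 = 5
After reverse-coding: 4, 6, 7, 4, 7, 1, 7, 9, 5, 2, 1, 8, 2, 8, 4, 6, 3, 1, 0, 7, 3, 6, 3, 5
Total = 4 + 6 + 7 + 4 + 7 + 1 + 7 + 9 + 5 + 2 + 1 + 8 + 2 + 8 + 4 + 6 + 3 + 1 + 0 + 7 + 3 + 6 + 3 + 5 = 109

109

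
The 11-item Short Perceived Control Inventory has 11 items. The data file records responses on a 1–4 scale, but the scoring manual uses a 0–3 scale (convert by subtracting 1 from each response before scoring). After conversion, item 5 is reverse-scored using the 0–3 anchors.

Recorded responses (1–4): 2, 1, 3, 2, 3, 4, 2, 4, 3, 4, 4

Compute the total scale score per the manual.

Convert to 0–3: 1, 0, 2, 1, 2, 3, 1, 3, 2, 3, 3
Reverse-coded (reverse-coded value = 3 − response):
  item 5: 3 − 2 = 1
Scored: 1, 0, 2, 1, 1, 3, 1, 3, 2, 3, 3
Total = 20

20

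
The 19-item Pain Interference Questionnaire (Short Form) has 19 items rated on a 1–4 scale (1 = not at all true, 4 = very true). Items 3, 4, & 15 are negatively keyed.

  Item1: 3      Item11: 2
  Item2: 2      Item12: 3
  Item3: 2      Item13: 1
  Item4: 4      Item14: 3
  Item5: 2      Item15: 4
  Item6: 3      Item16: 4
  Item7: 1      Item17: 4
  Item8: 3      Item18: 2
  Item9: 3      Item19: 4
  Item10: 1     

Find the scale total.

46

Apply reverse scoring (reversed = (1+4) − raw = 5 − raw):
  item 3: 5 − 2 = 3
  item 4: 5 − 4 = 1
  item 15: 5 − 4 = 1
Scored responses: 3, 2, 3, 1, 2, 3, 1, 3, 3, 1, 2, 3, 1, 3, 1, 4, 4, 2, 4
Total = 3 + 2 + 3 + 1 + 2 + 3 + 1 + 3 + 3 + 1 + 2 + 3 + 1 + 3 + 1 + 4 + 4 + 2 + 4 = 46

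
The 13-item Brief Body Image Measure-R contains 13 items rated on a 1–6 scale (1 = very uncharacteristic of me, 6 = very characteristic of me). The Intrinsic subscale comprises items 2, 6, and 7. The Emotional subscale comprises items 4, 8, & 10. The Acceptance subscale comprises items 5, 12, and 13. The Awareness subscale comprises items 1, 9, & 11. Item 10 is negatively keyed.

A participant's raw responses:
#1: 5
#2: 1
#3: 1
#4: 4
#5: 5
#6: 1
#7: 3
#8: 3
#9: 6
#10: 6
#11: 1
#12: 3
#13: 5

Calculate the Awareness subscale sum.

Awareness items: 1, 9, 11.
  item 1: 5
  item 9: 6
  item 11: 1
Sum = 5 + 6 + 1 = 12

12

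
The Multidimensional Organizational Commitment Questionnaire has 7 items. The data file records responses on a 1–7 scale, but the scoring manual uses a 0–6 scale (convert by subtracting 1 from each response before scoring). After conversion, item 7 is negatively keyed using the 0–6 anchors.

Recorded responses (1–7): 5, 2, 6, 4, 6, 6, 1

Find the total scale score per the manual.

Convert to 0–6: 4, 1, 5, 3, 5, 5, 0
Reverse-coded (on a 0–6 scale, reversed = 6 − raw):
  item 7: 6 − 0 = 6
Scored: 4, 1, 5, 3, 5, 5, 6
Total = 29

29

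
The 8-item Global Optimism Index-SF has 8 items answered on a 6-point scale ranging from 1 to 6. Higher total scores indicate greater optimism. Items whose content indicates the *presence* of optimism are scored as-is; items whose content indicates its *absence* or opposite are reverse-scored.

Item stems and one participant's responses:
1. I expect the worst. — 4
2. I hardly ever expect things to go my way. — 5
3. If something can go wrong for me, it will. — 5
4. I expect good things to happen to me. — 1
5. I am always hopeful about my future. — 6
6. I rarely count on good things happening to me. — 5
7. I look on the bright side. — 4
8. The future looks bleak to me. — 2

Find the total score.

25

Items 1, 2, 3, 6, 8 describe the absence/opposite of optimism → reverse-score.
on a 1–6 scale, reversed = 7 − raw.
  item 1: 7 − 4 = 3
  item 2: 7 − 5 = 2
  item 3: 7 − 5 = 2
  item 4: 1
  item 5: 6
  item 6: 7 − 5 = 2
  item 7: 4
  item 8: 7 − 2 = 5
Total = 3 + 2 + 2 + 1 + 6 + 2 + 4 + 5 = 25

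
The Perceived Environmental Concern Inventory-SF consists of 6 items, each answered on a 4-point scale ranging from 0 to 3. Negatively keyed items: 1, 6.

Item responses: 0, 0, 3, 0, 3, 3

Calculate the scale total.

9

Reverse-coded items (reverse-coded value = 3 − response):
  item 1: 3 − 0 = 3
  item 6: 3 − 3 = 0
Scored responses: 3, 0, 3, 0, 3, 0
Total = 3 + 0 + 3 + 0 + 3 + 0 = 9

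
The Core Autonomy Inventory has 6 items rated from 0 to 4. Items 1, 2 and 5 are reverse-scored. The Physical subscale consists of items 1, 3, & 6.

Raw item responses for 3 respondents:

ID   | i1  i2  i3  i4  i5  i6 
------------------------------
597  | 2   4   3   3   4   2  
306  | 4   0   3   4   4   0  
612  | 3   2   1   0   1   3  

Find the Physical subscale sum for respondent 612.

Respondent 612 raw: 3, 2, 1, 0, 1, 3.
Physical items: 1, 3, 6.
Reverse-coded (reverse-coded value = 4 − response):
  item 1: 4 − 3 = 1
  item 3: 1
  item 6: 3
Sum = 1 + 1 + 3 = 5

5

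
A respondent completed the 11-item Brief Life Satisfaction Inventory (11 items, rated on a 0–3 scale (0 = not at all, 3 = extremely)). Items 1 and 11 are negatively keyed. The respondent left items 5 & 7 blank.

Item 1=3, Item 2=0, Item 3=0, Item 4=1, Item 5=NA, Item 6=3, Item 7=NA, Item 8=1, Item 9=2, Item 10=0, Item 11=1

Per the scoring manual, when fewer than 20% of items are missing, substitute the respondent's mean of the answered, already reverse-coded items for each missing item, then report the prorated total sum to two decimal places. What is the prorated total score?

11.00

Reverse-coded (on a 0–3 scale, reversed = 3 − raw):
  item 1: 3 − 3 = 0
  item 11: 3 − 1 = 2
Completed scored items (9 of 11): 0, 0, 0, 1, 3, 1, 2, 0, 2; sum = 9.
Person mean = 9 / 9 ≈ 1.0000
Prorated total = (9 / 9) × 11 = 11.00 (to 2 dp)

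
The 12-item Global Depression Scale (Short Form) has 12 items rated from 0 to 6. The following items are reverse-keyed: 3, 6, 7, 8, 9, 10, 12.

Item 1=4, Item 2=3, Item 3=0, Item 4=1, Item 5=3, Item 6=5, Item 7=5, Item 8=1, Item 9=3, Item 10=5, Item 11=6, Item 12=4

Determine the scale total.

36

Reverse-keyed items use 6 − raw:
  item 3: 6 − 0 = 6
  item 6: 6 − 5 = 1
  item 7: 6 − 5 = 1
  item 8: 6 − 1 = 5
  item 9: 6 − 3 = 3
  item 10: 6 − 5 = 1
  item 12: 6 − 4 = 2
After reverse-coding: 4, 3, 6, 1, 3, 1, 1, 5, 3, 1, 6, 2
Total = 4 + 3 + 6 + 1 + 3 + 1 + 1 + 5 + 3 + 1 + 6 + 2 = 36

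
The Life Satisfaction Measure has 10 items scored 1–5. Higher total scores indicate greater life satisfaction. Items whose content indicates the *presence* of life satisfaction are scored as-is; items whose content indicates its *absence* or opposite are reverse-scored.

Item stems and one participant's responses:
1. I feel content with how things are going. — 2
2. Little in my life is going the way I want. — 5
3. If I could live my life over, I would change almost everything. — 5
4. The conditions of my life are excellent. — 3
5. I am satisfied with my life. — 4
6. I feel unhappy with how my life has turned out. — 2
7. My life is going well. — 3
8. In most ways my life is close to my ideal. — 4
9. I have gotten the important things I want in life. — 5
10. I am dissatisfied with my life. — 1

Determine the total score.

32

Items 2, 3, 6, 10 describe the absence/opposite of life satisfaction → reverse-score.
on a 1–5 scale, reversed = 6 − raw.
  item 1: 2
  item 2: 6 − 5 = 1
  item 3: 6 − 5 = 1
  item 4: 3
  item 5: 4
  item 6: 6 − 2 = 4
  item 7: 3
  item 8: 4
  item 9: 5
  item 10: 6 − 1 = 5
Total = 2 + 1 + 1 + 3 + 4 + 4 + 3 + 4 + 5 + 5 = 32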